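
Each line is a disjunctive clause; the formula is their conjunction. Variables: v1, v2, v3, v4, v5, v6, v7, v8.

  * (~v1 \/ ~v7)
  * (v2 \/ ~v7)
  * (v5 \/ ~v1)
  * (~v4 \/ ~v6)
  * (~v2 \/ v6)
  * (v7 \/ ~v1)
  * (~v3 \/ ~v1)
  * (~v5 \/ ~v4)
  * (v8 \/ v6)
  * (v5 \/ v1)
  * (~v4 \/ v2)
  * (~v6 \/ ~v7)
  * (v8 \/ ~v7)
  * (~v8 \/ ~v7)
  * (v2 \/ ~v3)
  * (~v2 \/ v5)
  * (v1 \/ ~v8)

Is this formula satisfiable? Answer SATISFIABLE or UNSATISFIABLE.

SATISFIABLE

Pure literal: v4 appears only negated; assign v4 = False.
Set v1 = False and propagate.
  then v5 is forced to True.
  then v8 is forced to False.
  then v6 is forced to True.
  then v7 is forced to False.
Try v2 = True.
v3 is now unconstrained; take v3 = True.
So v1 = F, v2 = T, v3 = T, v4 = F, v5 = T, v6 = T, v7 = F, v8 = F is a satisfying assignment.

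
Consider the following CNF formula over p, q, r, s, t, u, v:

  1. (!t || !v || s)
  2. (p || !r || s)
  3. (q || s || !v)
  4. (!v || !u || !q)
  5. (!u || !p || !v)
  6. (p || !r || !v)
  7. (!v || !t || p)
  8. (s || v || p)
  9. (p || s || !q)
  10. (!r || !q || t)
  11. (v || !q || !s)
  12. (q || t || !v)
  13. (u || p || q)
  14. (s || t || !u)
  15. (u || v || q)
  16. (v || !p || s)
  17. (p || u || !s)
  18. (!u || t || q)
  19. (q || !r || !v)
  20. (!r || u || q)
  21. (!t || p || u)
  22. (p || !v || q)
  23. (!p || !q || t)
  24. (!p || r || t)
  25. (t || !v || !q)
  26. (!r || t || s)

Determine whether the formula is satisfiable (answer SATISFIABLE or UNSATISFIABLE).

Branch on p: take p = True.
Try q = True.
  then t is forced to True.
Set s = True and propagate.
  then v is forced to True.
  then u is forced to False.
r is now unconstrained; take r = False.
Every clause has at least one true literal under this assignment.
So p = True, q = True, r = False, s = True, t = True, u = False, v = True is a satisfying assignment.

SATISFIABLE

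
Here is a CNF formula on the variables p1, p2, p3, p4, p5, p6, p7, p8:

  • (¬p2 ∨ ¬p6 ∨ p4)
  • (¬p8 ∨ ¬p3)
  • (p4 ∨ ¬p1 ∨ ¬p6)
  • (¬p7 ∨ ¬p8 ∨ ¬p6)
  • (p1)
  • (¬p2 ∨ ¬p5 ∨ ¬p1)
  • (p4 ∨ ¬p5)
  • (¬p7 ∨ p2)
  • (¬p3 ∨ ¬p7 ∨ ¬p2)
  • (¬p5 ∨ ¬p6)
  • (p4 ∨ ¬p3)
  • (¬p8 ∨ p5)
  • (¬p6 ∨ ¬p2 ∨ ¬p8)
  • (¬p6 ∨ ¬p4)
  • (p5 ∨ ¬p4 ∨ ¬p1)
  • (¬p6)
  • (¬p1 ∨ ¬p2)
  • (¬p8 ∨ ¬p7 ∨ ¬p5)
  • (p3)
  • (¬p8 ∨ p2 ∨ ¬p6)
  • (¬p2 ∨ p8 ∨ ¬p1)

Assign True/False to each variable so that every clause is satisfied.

Unit propagation: (p1) forces p1 = True.
Unit propagation: (¬p6) forces p6 = False.
The clause (¬p2) is unit: p2 must be False.
(¬p7) is a unit clause, so p7 = False.
The clause (p3) is unit: p3 must be True.
(¬p8) is a unit clause, so p8 = False.
Unit propagation: (p4) forces p4 = True.
(p5) is a unit clause, so p5 = True.

p1 = 1, p2 = 0, p3 = 1, p4 = 1, p5 = 1, p6 = 0, p7 = 0, p8 = 0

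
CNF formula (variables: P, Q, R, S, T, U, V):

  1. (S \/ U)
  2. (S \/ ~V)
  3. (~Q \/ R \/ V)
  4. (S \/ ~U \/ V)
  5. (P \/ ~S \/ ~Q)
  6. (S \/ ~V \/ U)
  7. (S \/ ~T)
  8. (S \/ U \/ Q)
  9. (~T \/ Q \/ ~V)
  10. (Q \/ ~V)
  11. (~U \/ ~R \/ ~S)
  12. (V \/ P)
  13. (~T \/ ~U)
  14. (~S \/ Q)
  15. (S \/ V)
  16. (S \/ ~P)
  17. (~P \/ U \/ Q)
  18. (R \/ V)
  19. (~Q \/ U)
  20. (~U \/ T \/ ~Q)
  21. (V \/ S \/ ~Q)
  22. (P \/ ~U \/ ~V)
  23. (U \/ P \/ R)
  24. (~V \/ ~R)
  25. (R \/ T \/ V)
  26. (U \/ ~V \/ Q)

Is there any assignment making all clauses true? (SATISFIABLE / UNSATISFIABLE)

UNSATISFIABLE

V = True:
  propagation gives S=True, Q=True, P=True, U=True; an empty clause results — contradiction.
V = False:
  propagation gives P=True, S=True, Q=True, R=True; an empty clause results — contradiction.
Every branch closes, so no satisfying assignment exists.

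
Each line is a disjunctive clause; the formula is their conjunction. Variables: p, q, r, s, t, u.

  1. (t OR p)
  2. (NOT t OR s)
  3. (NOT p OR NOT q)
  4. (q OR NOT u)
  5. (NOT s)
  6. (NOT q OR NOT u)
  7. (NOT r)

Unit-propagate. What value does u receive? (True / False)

Unit clause (NOT s) sets s = False.
(s OR NOT t): since s = False, the clause reduces to (NOT t). t = False.
In (t OR p), t is now false; p must hold, so p = True.
In (NOT p OR NOT q), NOT p is now false; NOT q must hold, so q = False.
(q OR NOT u) with q = False leaves only NOT u, so u = False.

False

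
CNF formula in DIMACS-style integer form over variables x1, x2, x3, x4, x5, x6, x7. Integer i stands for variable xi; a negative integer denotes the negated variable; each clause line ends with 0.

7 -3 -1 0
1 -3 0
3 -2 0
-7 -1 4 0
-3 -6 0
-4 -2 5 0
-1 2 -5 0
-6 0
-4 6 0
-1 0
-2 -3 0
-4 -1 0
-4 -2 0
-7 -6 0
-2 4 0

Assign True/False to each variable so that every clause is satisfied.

x1 = F, x2 = F, x3 = F, x4 = F, x5 = F, x6 = F, x7 = F

Unit propagation: (~x6) forces x6 = False.
The clause (~x4) is unit: x4 must be False.
The clause (~x1) is unit: x1 must be False.
Unit propagation: (~x3) forces x3 = False.
The clause (~x2) is unit: x2 must be False.
x5, x7 are now unconstrained; take x5 = False, x7 = False.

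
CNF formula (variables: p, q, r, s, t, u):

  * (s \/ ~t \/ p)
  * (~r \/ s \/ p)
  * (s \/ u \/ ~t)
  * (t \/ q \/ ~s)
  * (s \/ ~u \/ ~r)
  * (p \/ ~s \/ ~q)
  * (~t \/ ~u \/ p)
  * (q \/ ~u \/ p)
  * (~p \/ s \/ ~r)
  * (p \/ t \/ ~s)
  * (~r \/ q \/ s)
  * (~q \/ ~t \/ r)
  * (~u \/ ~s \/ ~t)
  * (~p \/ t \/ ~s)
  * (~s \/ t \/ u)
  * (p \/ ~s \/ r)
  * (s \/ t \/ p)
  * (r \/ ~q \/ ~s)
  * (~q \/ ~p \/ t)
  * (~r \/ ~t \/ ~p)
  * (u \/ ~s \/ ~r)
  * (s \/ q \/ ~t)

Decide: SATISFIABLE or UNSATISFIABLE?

SATISFIABLE

Set p = True and propagate.
Set q = False and propagate.
The remaining clauses are satisfied by r = False, s = False, t = False, u = True.
So p=True, q=False, r=False, s=False, t=False, u=True is a satisfying assignment.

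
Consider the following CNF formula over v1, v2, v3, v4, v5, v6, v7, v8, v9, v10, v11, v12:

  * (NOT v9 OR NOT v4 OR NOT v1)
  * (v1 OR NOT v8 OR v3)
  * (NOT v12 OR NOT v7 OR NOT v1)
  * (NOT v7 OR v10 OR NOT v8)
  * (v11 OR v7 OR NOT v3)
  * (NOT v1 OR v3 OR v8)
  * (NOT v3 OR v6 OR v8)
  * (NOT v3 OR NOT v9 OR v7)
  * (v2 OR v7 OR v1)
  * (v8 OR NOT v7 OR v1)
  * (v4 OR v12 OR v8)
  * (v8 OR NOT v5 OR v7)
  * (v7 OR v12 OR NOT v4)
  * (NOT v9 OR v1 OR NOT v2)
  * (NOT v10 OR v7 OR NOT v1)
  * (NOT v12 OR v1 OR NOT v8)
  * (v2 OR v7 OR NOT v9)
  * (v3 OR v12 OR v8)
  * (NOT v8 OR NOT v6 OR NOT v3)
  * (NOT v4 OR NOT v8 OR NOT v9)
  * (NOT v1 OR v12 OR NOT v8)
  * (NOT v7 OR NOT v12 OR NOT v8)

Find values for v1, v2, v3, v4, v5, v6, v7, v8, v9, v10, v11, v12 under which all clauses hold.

v1=False, v2=True, v3=True, v4=True, v5=True, v6=False, v7=True, v8=True, v9=False, v10=True, v11=False, v12=False

Check each clause:
  1. (NOT v9 OR NOT v1 OR NOT v4) — NOT v1 is true.
  2. (v1 OR NOT v8 OR v3) — v3 is true.
  3. (NOT v12 OR NOT v7 OR NOT v1) — NOT v12 is true.
  4. (NOT v7 OR v10 OR NOT v8) — v10 is true.
  5. (NOT v3 OR v7 OR v11) — v7 is true.
  6. (NOT v1 OR v3 OR v8) — v8 is true.
  7. (v8 OR v6 OR NOT v3) — v8 is true.
  8. (v7 OR NOT v9 OR NOT v3) — v7 is true.
  9. (v2 OR v1 OR v7) — v2 is true.
  10. (v8 OR v1 OR NOT v7) — v8 is true.
  11. (v4 OR v12 OR v8) — v8 is true.
  12. (v8 OR NOT v5 OR v7) — v8 is true.
  13. (NOT v4 OR v12 OR v7) — v7 is true.
  14. (NOT v9 OR v1 OR NOT v2) — NOT v9 is true.
  15. (v7 OR NOT v10 OR NOT v1) — NOT v1 is true.
  16. (v1 OR NOT v12 OR NOT v8) — NOT v12 is true.
  17. (v7 OR v2 OR NOT v9) — v2 is true.
  18. (v8 OR v3 OR v12) — v8 is true.
  19. (NOT v8 OR NOT v3 OR NOT v6) — NOT v6 is true.
  20. (NOT v4 OR NOT v9 OR NOT v8) — NOT v9 is true.
  21. (NOT v8 OR NOT v1 OR v12) — NOT v1 is true.
  22. (NOT v7 OR NOT v8 OR NOT v12) — NOT v12 is true.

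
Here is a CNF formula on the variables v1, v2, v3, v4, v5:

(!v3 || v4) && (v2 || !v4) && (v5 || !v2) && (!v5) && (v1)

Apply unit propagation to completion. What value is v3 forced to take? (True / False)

(!v5) is a unit clause: v5 = False.
In (!v2 || v5), v5 is now false; !v2 must hold, so v2 = False.
(!v4 || v2) with v2 = False leaves only !v4, so v4 = False.
(!v3 || v4): since v4 = False, the clause reduces to (!v3). v3 = False.

False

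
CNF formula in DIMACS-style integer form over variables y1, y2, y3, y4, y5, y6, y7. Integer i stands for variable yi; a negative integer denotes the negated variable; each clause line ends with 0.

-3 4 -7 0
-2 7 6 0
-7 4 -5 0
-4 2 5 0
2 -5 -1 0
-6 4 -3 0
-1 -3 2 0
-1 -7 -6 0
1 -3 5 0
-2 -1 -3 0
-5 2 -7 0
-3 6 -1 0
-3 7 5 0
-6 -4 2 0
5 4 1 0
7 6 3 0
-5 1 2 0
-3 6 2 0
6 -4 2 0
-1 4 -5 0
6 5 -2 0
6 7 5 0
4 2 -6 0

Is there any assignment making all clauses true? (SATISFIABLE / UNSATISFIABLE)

SATISFIABLE

Try y1 = False.
Branch on y2: take y2 = True.
For the remaining variables, y3 = True, y4 = True, y5 = True, y6 = False, y7 = True works.
So y1 = 0  y2 = 1  y3 = 1  y4 = 1  y5 = 1  y6 = 0  y7 = 1 is a satisfying assignment.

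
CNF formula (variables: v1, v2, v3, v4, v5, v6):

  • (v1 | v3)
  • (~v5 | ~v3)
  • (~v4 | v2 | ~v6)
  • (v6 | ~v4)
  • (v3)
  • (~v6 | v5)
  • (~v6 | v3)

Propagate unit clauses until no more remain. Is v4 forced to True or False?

False

(v3) stands alone — v3 = True.
In (~v5 | ~v3), ~v3 is now false; ~v5 must hold, so v5 = False.
(v5 | ~v6) with v5 = False leaves only ~v6, so v6 = False.
(~v4 | v6): since v6 = False, the clause reduces to (~v4). v4 = False.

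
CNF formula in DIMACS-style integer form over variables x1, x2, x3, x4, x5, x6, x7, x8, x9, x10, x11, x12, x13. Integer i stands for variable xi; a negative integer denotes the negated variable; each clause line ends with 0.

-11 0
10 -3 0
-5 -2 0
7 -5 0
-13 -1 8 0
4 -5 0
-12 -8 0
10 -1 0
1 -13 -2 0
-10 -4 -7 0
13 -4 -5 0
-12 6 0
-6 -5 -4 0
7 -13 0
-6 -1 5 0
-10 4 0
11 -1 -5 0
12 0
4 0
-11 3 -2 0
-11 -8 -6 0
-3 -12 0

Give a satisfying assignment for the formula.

x1=False, x2=False, x3=False, x4=True, x5=False, x6=True, x7=False, x8=False, x9=False, x10=True, x11=False, x12=True, x13=False

Unit propagation: (!x11) forces x11 = False.
(x12) is a unit clause, so x12 = True.
The clause (!x8) is unit: x8 must be False.
Unit propagation: (x6) forces x6 = True.
(x4) is a unit clause, so x4 = True.
The clause (!x5) is unit: x5 must be False.
(!x1) is a unit clause, so x1 = False.
The clause (!x3) is unit: x3 must be False.
x2 occurs only negated in the remaining clauses — set x2 = False.
Pure literal: x13 appears only negated; assign x13 = False.
Set x7 = False and propagate.
x9, x10 are now unconstrained; take x9 = False, x10 = True.
Every clause has at least one true literal under this assignment.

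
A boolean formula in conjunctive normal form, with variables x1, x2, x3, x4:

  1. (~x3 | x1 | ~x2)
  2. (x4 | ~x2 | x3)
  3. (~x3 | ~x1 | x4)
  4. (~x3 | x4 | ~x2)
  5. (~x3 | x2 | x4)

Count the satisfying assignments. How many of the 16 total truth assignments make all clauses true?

Split on x3, then x2.
  x3=T, x2=T: remaining (x1,x4) ∈ {(T,T)} — 1.
  x3=T, x2=F: remaining (x1,x4) ∈ {(F,T); (T,T)} — 2.
  x3=F, x2=T: remaining (x1,x4) ∈ {(F,T); (T,T)} — 2.
  x3=F, x2=F: remaining (x1,x4) ∈ {(F,F); (F,T); (T,F); (T,T)} — 4.
Total: 1 + 2 + 2 + 4 = 9.

9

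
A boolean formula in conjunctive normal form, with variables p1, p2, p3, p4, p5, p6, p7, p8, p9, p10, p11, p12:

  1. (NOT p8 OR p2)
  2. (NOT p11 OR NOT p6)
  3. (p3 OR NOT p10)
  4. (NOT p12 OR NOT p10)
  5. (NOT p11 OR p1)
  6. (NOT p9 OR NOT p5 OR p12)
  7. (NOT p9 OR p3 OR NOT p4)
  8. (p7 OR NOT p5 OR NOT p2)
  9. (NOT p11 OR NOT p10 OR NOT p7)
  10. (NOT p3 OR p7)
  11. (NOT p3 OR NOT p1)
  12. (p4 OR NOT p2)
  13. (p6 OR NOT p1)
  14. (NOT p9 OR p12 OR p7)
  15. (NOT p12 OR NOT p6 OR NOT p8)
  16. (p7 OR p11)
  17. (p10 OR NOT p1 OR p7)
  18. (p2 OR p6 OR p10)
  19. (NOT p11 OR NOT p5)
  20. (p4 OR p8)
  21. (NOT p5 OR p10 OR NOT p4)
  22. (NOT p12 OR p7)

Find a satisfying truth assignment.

p1 = F  p2 = T  p3 = T  p4 = T  p5 = F  p6 = F  p7 = T  p8 = T  p9 = F  p10 = F  p11 = F  p12 = T

Check each clause:
  1. (p2 OR NOT p8) — p2 is true.
  2. (NOT p11 OR NOT p6) — NOT p6 is true.
  3. (NOT p10 OR p3) — p3 is true.
  4. (NOT p10 OR NOT p12) — NOT p10 is true.
  5. (p1 OR NOT p11) — NOT p11 is true.
  6. (NOT p9 OR NOT p5 OR p12) — NOT p5 is true.
  7. (NOT p9 OR NOT p4 OR p3) — p3 is true.
  8. (p7 OR NOT p2 OR NOT p5) — NOT p5 is true.
  9. (NOT p10 OR NOT p7 OR NOT p11) — NOT p11 is true.
  10. (p7 OR NOT p3) — p7 is true.
  11. (NOT p1 OR NOT p3) — NOT p1 is true.
  12. (NOT p2 OR p4) — p4 is true.
  13. (p6 OR NOT p1) — NOT p1 is true.
  14. (NOT p9 OR p7 OR p12) — NOT p9 is true.
  15. (NOT p6 OR NOT p12 OR NOT p8) — NOT p6 is true.
  16. (p11 OR p7) — p7 is true.
  17. (NOT p1 OR p7 OR p10) — NOT p1 is true.
  18. (p2 OR p6 OR p10) — p2 is true.
  19. (NOT p11 OR NOT p5) — NOT p5 is true.
  20. (p8 OR p4) — p8 is true.
  21. (p10 OR NOT p4 OR NOT p5) — NOT p5 is true.
  22. (NOT p12 OR p7) — p7 is true.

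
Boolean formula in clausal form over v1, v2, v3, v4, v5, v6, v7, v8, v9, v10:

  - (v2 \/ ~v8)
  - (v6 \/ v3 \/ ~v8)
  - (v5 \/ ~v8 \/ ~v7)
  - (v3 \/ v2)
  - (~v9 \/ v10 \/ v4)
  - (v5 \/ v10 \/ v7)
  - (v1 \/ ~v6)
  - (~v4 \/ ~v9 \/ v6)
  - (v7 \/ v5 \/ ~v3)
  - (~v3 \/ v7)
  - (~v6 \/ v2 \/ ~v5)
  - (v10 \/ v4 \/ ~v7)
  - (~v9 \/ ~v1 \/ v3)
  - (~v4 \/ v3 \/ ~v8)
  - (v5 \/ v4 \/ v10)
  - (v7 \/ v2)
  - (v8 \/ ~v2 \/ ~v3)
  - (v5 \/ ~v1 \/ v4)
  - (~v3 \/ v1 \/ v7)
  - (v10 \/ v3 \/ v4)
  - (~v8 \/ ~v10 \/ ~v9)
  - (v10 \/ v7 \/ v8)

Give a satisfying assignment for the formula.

v1=T, v2=T, v3=F, v4=T, v5=F, v6=T, v7=T, v8=F, v9=F, v10=T

Check each clause:
  1. (~v8 \/ v2) — ~v8 is true.
  2. (v3 \/ ~v8 \/ v6) — ~v8 is true.
  3. (~v8 \/ v5 \/ ~v7) — ~v8 is true.
  4. (v2 \/ v3) — v2 is true.
  5. (v10 \/ ~v9 \/ v4) — v10 is true.
  6. (v5 \/ v7 \/ v10) — v10 is true.
  7. (~v6 \/ v1) — v1 is true.
  8. (v6 \/ ~v9 \/ ~v4) — v6 is true.
  9. (~v3 \/ v5 \/ v7) — ~v3 is true.
  10. (~v3 \/ v7) — ~v3 is true.
  11. (~v5 \/ ~v6 \/ v2) — v2 is true.
  12. (v10 \/ v4 \/ ~v7) — v10 is true.
  13. (v3 \/ ~v1 \/ ~v9) — ~v9 is true.
  14. (v3 \/ ~v4 \/ ~v8) — ~v8 is true.
  15. (v4 \/ v10 \/ v5) — v10 is true.
  16. (v2 \/ v7) — v2 is true.
  17. (~v2 \/ ~v3 \/ v8) — ~v3 is true.
  18. (v5 \/ ~v1 \/ v4) — v4 is true.
  19. (~v3 \/ v1 \/ v7) — v1 is true.
  20. (v4 \/ v3 \/ v10) — v10 is true.
  21. (~v8 \/ ~v9 \/ ~v10) — ~v8 is true.
  22. (v10 \/ v7 \/ v8) — v10 is true.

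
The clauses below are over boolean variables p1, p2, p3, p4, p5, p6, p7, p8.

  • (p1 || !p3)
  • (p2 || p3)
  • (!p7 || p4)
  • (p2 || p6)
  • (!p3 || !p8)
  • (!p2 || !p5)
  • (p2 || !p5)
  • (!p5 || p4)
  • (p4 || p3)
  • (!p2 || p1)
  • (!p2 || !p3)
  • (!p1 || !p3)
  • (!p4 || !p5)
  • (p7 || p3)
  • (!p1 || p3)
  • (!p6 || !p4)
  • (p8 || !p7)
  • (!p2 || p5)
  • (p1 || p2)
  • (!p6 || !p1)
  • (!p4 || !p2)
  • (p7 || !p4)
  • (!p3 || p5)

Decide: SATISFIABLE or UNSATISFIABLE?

p2 = True:
  propagation gives p5=False; an empty clause results — contradiction.
p2 = False:
  propagation gives p3=True, p1=True; an empty clause results — contradiction.
Every branch closes, so no satisfying assignment exists.

UNSATISFIABLE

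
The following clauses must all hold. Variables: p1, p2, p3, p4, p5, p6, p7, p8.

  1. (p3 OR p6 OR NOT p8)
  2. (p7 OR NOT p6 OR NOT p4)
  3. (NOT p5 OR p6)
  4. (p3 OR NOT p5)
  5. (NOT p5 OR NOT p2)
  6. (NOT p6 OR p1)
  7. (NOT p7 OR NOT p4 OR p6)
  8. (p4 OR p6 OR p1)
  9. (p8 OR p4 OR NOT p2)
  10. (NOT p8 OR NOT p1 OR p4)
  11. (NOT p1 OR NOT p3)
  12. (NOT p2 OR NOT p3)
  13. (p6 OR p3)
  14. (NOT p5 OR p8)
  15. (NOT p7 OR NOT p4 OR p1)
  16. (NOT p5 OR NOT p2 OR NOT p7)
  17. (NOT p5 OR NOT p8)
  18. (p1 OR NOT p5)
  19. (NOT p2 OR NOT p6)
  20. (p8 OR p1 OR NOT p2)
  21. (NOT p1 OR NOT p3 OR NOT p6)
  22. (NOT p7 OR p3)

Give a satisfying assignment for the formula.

p1=True  p2=False  p3=False  p4=False  p5=False  p6=True  p7=False  p8=False

Check each clause:
  1. (p3 OR p6 OR NOT p8) — NOT p8 is true.
  2. (NOT p6 OR p7 OR NOT p4) — NOT p4 is true.
  3. (p6 OR NOT p5) — NOT p5 is true.
  4. (NOT p5 OR p3) — NOT p5 is true.
  5. (NOT p2 OR NOT p5) — NOT p5 is true.
  6. (p1 OR NOT p6) — p1 is true.
  7. (p6 OR NOT p4 OR NOT p7) — NOT p7 is true.
  8. (p6 OR p4 OR p1) — p1 is true.
  9. (NOT p2 OR p8 OR p4) — NOT p2 is true.
  10. (p4 OR NOT p8 OR NOT p1) — NOT p8 is true.
  11. (NOT p3 OR NOT p1) — NOT p3 is true.
  12. (NOT p2 OR NOT p3) — NOT p3 is true.
  13. (p6 OR p3) — p6 is true.
  14. (NOT p5 OR p8) — NOT p5 is true.
  15. (NOT p7 OR NOT p4 OR p1) — p1 is true.
  16. (NOT p2 OR NOT p7 OR NOT p5) — NOT p7 is true.
  17. (NOT p8 OR NOT p5) — NOT p8 is true.
  18. (p1 OR NOT p5) — p1 is true.
  19. (NOT p2 OR NOT p6) — NOT p2 is true.
  20. (p8 OR NOT p2 OR p1) — p1 is true.
  21. (NOT p6 OR NOT p1 OR NOT p3) — NOT p3 is true.
  22. (p3 OR NOT p7) — NOT p7 is true.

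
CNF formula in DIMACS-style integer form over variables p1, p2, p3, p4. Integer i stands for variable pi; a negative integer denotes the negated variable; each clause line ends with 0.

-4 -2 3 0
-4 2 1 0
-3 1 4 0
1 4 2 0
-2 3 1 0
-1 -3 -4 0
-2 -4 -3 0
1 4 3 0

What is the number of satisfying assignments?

5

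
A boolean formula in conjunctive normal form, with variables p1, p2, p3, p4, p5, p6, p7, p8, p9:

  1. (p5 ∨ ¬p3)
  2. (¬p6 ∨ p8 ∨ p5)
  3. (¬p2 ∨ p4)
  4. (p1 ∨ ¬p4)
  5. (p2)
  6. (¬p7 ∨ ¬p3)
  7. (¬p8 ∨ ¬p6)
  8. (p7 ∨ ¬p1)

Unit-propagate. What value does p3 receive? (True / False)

(p2) is a unit clause: p2 = True.
(¬p2 ∨ p4) with p2 = True leaves only p4, so p4 = True.
In (¬p4 ∨ p1), ¬p4 is now false; p1 must hold, so p1 = True.
From (¬p1 ∨ p7) and p1 = True: p7 = True.
In (¬p7 ∨ ¬p3), ¬p7 is now false; ¬p3 must hold, so p3 = False.

False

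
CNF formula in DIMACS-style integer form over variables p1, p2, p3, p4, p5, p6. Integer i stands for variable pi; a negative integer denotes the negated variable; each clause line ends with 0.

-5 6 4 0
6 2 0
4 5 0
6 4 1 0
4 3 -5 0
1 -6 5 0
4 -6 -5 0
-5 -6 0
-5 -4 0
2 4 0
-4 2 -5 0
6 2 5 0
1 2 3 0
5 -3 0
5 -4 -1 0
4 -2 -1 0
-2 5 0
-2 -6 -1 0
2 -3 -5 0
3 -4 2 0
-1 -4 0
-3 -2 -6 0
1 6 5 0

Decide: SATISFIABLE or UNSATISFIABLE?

p5 = True:
  propagation gives p6=False, p4=True; an empty clause results — contradiction.
p5 = False:
  propagation gives p4=True, p3=False, p1=False, p6=False; an empty clause results — contradiction.
Every branch closes, so no satisfying assignment exists.

UNSATISFIABLE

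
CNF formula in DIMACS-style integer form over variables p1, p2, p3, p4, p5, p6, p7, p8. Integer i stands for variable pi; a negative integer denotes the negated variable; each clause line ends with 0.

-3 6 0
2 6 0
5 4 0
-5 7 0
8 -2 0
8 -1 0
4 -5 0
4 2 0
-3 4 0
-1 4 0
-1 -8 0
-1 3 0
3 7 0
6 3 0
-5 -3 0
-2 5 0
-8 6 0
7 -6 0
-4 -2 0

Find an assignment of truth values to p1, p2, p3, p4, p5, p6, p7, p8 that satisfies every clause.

p1 = 0, p2 = 0, p3 = 0, p4 = 1, p5 = 1, p6 = 1, p7 = 1, p8 = 0

Check each clause:
  1. (!p3 || p6) — !p3 is true.
  2. (p2 || p6) — p6 is true.
  3. (p4 || p5) — p4 is true.
  4. (!p5 || p7) — p7 is true.
  5. (p8 || !p2) — !p2 is true.
  6. (p8 || !p1) — !p1 is true.
  7. (p4 || !p5) — p4 is true.
  8. (p4 || p2) — p4 is true.
  9. (p4 || !p3) — p4 is true.
  10. (!p1 || p4) — p4 is true.
  11. (!p1 || !p8) — !p8 is true.
  12. (p3 || !p1) — !p1 is true.
  13. (p7 || p3) — p7 is true.
  14. (p6 || p3) — p6 is true.
  15. (!p5 || !p3) — !p3 is true.
  16. (!p2 || p5) — p5 is true.
  17. (p6 || !p8) — !p8 is true.
  18. (p7 || !p6) — p7 is true.
  19. (!p4 || !p2) — !p2 is true.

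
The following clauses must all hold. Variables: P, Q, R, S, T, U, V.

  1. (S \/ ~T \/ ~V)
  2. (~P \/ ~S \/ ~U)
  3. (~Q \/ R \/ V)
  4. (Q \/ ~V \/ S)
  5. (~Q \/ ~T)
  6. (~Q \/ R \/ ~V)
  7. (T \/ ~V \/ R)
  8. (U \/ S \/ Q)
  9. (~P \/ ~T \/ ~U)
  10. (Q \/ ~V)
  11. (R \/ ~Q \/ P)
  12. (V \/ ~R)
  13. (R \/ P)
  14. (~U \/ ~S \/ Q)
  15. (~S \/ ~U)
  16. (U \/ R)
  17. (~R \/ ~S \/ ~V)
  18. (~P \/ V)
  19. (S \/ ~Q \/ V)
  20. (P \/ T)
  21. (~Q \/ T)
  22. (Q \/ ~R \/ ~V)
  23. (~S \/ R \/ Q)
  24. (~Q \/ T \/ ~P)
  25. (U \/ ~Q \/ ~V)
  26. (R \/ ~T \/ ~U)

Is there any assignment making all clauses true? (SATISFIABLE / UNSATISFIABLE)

Q = True:
  propagation gives T=False; an empty clause results — contradiction.
Q = False:
  propagation gives V=False, R=False, P=True; an empty clause results — contradiction.
Every branch closes, so no satisfying assignment exists.

UNSATISFIABLE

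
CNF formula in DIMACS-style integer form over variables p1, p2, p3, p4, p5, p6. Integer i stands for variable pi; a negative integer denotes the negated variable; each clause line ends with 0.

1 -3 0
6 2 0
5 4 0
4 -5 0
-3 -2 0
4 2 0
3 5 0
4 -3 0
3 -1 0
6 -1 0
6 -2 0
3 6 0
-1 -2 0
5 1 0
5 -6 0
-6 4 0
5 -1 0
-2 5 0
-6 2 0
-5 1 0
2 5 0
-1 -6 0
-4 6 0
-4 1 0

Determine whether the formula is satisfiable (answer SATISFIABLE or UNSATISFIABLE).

UNSATISFIABLE

p1 = True:
  propagation gives p3=True, p2=False, p6=True; an empty clause results — contradiction.
p1 = False:
  propagation gives p3=False, p5=True; an empty clause results — contradiction.
Every branch closes, so no satisfying assignment exists.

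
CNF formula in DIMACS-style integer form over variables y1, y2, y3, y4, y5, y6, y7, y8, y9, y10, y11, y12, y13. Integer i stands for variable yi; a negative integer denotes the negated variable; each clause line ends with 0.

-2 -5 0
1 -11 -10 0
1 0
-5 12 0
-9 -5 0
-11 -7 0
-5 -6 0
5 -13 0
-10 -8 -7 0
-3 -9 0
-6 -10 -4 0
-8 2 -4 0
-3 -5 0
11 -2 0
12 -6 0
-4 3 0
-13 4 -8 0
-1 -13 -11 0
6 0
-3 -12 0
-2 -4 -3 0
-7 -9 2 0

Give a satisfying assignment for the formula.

y1 = True, y2 = False, y3 = False, y4 = False, y5 = False, y6 = True, y7 = True, y8 = False, y9 = False, y10 = False, y11 = False, y12 = True, y13 = False

Check each clause:
  1. (!y2 || !y5) — !y5 is true.
  2. (y1 || !y10 || !y11) — y1 is true.
  3. (y1) — y1 is true.
  4. (y12 || !y5) — !y5 is true.
  5. (!y9 || !y5) — !y5 is true.
  6. (!y7 || !y11) — !y11 is true.
  7. (!y6 || !y5) — !y5 is true.
  8. (y5 || !y13) — !y13 is true.
  9. (!y10 || !y7 || !y8) — !y8 is true.
  10. (!y9 || !y3) — !y3 is true.
  11. (!y10 || !y6 || !y4) — !y4 is true.
  12. (!y4 || !y8 || y2) — !y8 is true.
  13. (!y5 || !y3) — !y5 is true.
  14. (y11 || !y2) — !y2 is true.
  15. (!y6 || y12) — y12 is true.
  16. (!y4 || y3) — !y4 is true.
  17. (y4 || !y8 || !y13) — !y8 is true.
  18. (!y1 || !y11 || !y13) — !y13 is true.
  19. (y6) — y6 is true.
  20. (!y12 || !y3) — !y3 is true.
  21. (!y4 || !y2 || !y3) — !y4 is true.
  22. (y2 || !y9 || !y7) — !y9 is true.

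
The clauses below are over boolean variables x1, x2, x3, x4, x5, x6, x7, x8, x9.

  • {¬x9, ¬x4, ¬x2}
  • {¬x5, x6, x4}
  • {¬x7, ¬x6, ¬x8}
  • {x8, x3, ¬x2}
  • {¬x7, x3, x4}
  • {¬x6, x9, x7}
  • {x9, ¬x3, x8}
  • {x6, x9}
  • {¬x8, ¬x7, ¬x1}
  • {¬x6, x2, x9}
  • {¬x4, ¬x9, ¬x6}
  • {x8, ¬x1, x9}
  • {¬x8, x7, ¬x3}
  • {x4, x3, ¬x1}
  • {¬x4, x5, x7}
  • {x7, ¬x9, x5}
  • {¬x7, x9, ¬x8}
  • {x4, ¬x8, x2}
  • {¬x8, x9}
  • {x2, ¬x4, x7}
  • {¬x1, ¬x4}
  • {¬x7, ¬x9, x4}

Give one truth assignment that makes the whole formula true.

x1 = False, x2 = False, x3 = True, x4 = True, x5 = False, x6 = False, x7 = True, x8 = False, x9 = True

x1 occurs only negated in the remaining clauses — set x1 = False.
Branch on x2: take x2 = False.
Try x3 = True.
For the remaining variables, x4 = True, x5 = False, x6 = False, x7 = True, x8 = False, x9 = True works.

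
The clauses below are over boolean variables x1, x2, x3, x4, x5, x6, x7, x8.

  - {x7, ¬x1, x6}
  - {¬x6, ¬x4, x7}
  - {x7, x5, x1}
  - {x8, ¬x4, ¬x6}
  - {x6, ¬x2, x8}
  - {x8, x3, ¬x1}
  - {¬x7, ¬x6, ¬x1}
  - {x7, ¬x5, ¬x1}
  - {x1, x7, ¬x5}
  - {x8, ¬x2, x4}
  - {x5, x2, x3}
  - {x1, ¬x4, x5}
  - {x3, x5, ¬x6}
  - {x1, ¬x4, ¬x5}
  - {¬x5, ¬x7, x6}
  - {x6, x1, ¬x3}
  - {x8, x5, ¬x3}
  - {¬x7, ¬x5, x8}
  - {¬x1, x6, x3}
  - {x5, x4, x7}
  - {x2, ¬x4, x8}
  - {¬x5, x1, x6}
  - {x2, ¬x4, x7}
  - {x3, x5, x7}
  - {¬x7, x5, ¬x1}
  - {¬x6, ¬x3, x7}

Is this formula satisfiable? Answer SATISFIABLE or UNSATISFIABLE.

Pure literal: x8 appears only positively; assign x8 = True.
Try x1 = False.
Try x2 = True.
Branch on x3: take x3 = True.
  then x6 is forced to True.
  then x7 is forced to True.
The remaining clauses are satisfied by x4 = False, x5 = False.
So x1 = False, x2 = True, x3 = True, x4 = False, x5 = False, x6 = True, x7 = True, x8 = True is a satisfying assignment.

SATISFIABLE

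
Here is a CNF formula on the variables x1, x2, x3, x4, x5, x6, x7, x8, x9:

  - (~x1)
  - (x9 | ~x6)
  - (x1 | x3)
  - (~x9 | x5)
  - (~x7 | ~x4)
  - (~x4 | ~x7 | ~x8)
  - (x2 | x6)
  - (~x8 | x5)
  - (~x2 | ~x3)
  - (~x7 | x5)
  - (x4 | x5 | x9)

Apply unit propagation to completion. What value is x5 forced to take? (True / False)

True

(~x1) is a unit clause: x1 = False.
In (x1 | x3), x1 is now false; x3 must hold, so x3 = True.
(~x3 | ~x2): since x3 = True, the clause reduces to (~x2). x2 = False.
(x2 | x6): since x2 = False, the clause reduces to (x6). x6 = True.
(x9 | ~x6): since x6 = True, the clause reduces to (x9). x9 = True.
In (~x9 | x5), ~x9 is now false; x5 must hold, so x5 = True.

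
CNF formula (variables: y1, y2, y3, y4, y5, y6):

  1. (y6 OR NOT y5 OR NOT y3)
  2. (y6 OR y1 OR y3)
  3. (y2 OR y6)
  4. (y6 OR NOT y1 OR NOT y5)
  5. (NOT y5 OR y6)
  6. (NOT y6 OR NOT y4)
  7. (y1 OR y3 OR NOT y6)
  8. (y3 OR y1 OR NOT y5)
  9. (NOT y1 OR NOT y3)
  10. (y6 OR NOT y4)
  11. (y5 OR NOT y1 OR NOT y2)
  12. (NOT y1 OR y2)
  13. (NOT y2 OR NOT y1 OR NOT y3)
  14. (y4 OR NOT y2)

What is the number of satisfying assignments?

2

Satisfying assignments:
  y1=F y2=F y3=T y4=F y5=F y6=T
  y1=F y2=F y3=T y4=F y5=T y6=T
That's 2 in total.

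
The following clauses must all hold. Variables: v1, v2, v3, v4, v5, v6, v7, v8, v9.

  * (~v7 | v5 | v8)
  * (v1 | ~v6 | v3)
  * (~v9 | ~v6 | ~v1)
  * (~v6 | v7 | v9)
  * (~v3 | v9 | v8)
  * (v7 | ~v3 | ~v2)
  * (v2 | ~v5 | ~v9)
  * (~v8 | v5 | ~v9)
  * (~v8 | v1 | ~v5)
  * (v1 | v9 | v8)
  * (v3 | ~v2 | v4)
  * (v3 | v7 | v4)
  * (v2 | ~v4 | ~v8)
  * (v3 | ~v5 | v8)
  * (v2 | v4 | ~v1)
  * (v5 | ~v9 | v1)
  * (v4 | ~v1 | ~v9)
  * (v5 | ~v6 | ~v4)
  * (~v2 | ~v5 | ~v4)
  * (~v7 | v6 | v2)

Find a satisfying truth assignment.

Set v1 = True and propagate.
Try v2 = True.
Try v3 = True.
  then v7 is forced to True.
For the remaining variables, v4 = False, v5 = False, v6 = False, v8 = True, v9 = False works.

v1 = True  v2 = True  v3 = True  v4 = False  v5 = False  v6 = False  v7 = True  v8 = True  v9 = False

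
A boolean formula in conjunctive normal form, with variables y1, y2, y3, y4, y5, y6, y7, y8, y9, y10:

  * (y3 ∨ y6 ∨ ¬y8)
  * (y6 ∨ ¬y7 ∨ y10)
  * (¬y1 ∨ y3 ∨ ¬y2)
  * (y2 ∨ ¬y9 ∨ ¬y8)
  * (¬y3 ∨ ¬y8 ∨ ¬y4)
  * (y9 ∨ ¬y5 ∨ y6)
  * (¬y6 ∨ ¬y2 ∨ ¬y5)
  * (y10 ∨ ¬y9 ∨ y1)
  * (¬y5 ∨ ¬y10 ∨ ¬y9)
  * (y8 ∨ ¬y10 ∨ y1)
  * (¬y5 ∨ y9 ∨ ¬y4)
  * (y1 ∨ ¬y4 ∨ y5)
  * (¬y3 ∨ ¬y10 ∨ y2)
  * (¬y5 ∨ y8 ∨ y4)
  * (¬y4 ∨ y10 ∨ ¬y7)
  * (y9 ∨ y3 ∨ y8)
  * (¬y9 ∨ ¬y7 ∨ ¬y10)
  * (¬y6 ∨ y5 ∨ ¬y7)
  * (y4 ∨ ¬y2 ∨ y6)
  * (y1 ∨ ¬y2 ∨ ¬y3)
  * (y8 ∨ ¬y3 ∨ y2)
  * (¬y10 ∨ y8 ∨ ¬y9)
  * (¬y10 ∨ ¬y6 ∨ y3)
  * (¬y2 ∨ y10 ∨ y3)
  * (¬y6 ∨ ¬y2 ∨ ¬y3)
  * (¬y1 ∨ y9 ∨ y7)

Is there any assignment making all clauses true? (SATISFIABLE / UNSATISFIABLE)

SATISFIABLE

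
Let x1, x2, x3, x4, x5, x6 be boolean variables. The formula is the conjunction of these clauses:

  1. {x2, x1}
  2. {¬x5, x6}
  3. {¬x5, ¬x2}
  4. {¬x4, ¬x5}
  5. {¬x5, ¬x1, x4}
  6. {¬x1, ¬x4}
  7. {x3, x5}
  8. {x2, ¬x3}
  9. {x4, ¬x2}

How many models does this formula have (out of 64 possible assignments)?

2

The models are:
  x1=F x2=T x3=T x4=T x5=F x6=F
  x1=F x2=T x3=T x4=T x5=F x6=T
That's 2 in total.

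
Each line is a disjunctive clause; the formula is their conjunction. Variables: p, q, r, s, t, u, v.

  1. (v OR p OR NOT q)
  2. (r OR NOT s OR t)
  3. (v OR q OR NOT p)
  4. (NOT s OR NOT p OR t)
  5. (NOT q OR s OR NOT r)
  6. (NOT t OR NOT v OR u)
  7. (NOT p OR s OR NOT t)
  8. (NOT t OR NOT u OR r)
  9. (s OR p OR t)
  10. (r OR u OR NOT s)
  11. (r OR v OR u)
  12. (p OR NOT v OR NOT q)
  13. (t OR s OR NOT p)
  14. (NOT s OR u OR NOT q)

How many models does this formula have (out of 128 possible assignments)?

13

Case analysis on s and p:
  s=T, p=T: remaining (q,r,t,u,v) ∈ {(F,T,T,T,T); (T,T,T,T,F); (T,T,T,T,T)} — 3.
  s=T, p=F: 7 of the 32 assignments to (q,r,t,u,v) work.
  s=F, p=T: a clause becomes empty — 0.
  s=F, p=F: remaining (q,r,t,u,v) ∈ {(F,T,T,F,F); (F,T,T,T,F); (F,T,T,T,T)} — 3.
Total: 3 + 7 + 0 + 3 = 13.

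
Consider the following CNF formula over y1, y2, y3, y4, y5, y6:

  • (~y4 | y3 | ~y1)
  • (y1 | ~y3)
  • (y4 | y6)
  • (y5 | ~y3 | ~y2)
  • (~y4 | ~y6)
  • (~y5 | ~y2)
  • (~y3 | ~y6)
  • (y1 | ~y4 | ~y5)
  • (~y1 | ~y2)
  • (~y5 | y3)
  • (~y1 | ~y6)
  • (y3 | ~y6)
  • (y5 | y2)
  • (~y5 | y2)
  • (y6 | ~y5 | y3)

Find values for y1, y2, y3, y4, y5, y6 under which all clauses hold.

y1 = False  y2 = True  y3 = False  y4 = True  y5 = False  y6 = False

Check each clause:
  1. (~y4 | y3 | ~y1) — ~y1 is true.
  2. (~y3 | y1) — ~y3 is true.
  3. (y4 | y6) — y4 is true.
  4. (~y3 | y5 | ~y2) — ~y3 is true.
  5. (~y6 | ~y4) — ~y6 is true.
  6. (~y5 | ~y2) — ~y5 is true.
  7. (~y3 | ~y6) — ~y6 is true.
  8. (~y5 | y1 | ~y4) — ~y5 is true.
  9. (~y1 | ~y2) — ~y1 is true.
  10. (y3 | ~y5) — ~y5 is true.
  11. (~y1 | ~y6) — ~y6 is true.
  12. (~y6 | y3) — ~y6 is true.
  13. (y5 | y2) — y2 is true.
  14. (y2 | ~y5) — y2 is true.
  15. (y6 | y3 | ~y5) — ~y5 is true.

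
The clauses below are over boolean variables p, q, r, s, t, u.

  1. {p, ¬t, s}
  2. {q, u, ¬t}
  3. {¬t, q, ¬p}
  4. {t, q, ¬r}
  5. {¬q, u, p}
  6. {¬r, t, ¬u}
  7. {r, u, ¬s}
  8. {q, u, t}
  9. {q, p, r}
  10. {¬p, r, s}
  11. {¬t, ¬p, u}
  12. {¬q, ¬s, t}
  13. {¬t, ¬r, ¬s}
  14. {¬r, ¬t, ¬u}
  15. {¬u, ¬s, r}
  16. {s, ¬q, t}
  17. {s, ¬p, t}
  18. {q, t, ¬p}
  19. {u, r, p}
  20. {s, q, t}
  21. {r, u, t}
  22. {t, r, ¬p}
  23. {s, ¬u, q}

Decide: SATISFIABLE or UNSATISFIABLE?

UNSATISFIABLE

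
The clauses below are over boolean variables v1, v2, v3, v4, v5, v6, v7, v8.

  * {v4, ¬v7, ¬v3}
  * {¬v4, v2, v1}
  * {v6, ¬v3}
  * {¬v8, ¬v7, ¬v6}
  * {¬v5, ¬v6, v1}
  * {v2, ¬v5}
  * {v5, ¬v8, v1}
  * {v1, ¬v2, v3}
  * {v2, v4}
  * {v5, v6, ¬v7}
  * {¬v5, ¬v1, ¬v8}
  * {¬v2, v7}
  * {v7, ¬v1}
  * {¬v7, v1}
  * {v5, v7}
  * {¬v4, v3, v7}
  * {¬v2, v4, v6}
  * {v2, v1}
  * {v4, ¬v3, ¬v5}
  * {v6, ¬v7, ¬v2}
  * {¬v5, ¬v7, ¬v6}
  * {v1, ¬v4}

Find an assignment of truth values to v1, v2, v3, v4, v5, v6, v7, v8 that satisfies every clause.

v1=True, v2=True, v3=True, v4=True, v5=False, v6=True, v7=True, v8=False

Check each clause:
  1. {v4, ¬v7, ¬v3} — v4 is true.
  2. {v1, ¬v4, v2} — v1 is true.
  3. {¬v3, v6} — v6 is true.
  4. {¬v6, ¬v8, ¬v7} — ¬v8 is true.
  5. {v1, ¬v5, ¬v6} — v1 is true.
  6. {v2, ¬v5} — v2 is true.
  7. {¬v8, v1, v5} — ¬v8 is true.
  8. {¬v2, v1, v3} — v1 is true.
  9. {v2, v4} — v2 is true.
  10. {v6, ¬v7, v5} — v6 is true.
  11. {¬v1, ¬v8, ¬v5} — ¬v8 is true.
  12. {¬v2, v7} — v7 is true.
  13. {v7, ¬v1} — v7 is true.
  14. {v1, ¬v7} — v1 is true.
  15. {v7, v5} — v7 is true.
  16. {v3, v7, ¬v4} — v3 is true.
  17. {¬v2, v6, v4} — v4 is true.
  18. {v2, v1} — v1 is true.
  19. {v4, ¬v3, ¬v5} — ¬v5 is true.
  20. {¬v7, v6, ¬v2} — v6 is true.
  21. {¬v5, ¬v7, ¬v6} — ¬v5 is true.
  22. {v1, ¬v4} — v1 is true.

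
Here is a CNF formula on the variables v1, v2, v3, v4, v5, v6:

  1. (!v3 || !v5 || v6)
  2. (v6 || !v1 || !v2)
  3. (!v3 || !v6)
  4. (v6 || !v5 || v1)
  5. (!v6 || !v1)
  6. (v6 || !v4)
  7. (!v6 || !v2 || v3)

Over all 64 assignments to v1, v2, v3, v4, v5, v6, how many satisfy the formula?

Split on v6, then v1.
  v6=1, v1=1: a clause becomes empty — 0.
  v6=1, v1=0: remaining (v2,v3,v4,v5) ∈ {(0,0,0,0); (0,0,0,1); (0,0,1,0); (0,0,1,1)} — 4.
  v6=0, v1=1: remaining (v2,v3,v4,v5) ∈ {(0,0,0,0); (0,0,0,1); (0,1,0,0)} — 3.
  v6=0, v1=0: remaining (v2,v3,v4,v5) ∈ {(0,0,0,0); (0,1,0,0); (1,0,0,0); (1,1,0,0)} — 4.
Total: 0 + 4 + 3 + 4 = 11.

11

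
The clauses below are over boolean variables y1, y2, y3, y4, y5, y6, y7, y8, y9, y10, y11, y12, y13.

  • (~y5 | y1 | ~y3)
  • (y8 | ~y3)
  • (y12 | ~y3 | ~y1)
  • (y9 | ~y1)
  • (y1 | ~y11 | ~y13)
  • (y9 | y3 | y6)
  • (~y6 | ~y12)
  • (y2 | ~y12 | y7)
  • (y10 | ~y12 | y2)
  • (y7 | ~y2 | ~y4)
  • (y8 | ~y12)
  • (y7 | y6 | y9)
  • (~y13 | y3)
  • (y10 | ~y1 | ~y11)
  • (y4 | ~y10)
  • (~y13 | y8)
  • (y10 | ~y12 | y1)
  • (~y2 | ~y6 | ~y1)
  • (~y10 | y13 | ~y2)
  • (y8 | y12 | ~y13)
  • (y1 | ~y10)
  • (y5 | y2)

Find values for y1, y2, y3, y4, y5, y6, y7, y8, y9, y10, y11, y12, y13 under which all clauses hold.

y1=False, y2=True, y3=True, y4=True, y5=False, y6=True, y7=True, y8=True, y9=True, y10=False, y11=False, y12=False, y13=False

Check each clause:
  1. (~y5 | ~y3 | y1) — ~y5 is true.
  2. (y8 | ~y3) — y8 is true.
  3. (y12 | ~y1 | ~y3) — ~y1 is true.
  4. (y9 | ~y1) — y9 is true.
  5. (y1 | ~y13 | ~y11) — ~y13 is true.
  6. (y3 | y9 | y6) — y9 is true.
  7. (~y6 | ~y12) — ~y12 is true.
  8. (y2 | ~y12 | y7) — y2 is true.
  9. (y10 | ~y12 | y2) — y2 is true.
  10. (y7 | ~y4 | ~y2) — y7 is true.
  11. (y8 | ~y12) — y8 is true.
  12. (y9 | y6 | y7) — y9 is true.
  13. (~y13 | y3) — y3 is true.
  14. (y10 | ~y11 | ~y1) — ~y11 is true.
  15. (~y10 | y4) — y4 is true.
  16. (~y13 | y8) — y8 is true.
  17. (y10 | y1 | ~y12) — ~y12 is true.
  18. (~y1 | ~y6 | ~y2) — ~y1 is true.
  19. (y13 | ~y10 | ~y2) — ~y10 is true.
  20. (~y13 | y12 | y8) — y8 is true.
  21. (y1 | ~y10) — ~y10 is true.
  22. (y2 | y5) — y2 is true.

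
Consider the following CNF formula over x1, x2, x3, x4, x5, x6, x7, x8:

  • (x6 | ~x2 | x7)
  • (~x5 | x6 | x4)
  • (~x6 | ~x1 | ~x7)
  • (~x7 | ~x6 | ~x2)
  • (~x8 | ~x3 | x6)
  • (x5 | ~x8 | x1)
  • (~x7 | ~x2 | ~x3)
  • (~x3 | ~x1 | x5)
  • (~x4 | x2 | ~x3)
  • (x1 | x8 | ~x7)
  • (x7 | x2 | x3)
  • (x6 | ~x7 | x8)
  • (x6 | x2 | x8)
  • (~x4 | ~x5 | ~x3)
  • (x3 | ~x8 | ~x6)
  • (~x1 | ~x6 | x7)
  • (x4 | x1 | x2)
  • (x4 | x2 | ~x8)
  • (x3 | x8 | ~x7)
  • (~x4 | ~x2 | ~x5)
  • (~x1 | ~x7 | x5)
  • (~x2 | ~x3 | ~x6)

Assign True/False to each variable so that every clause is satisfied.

x1 = 1  x2 = 0  x3 = 0  x4 = 1  x5 = 1  x6 = 0  x7 = 1  x8 = 1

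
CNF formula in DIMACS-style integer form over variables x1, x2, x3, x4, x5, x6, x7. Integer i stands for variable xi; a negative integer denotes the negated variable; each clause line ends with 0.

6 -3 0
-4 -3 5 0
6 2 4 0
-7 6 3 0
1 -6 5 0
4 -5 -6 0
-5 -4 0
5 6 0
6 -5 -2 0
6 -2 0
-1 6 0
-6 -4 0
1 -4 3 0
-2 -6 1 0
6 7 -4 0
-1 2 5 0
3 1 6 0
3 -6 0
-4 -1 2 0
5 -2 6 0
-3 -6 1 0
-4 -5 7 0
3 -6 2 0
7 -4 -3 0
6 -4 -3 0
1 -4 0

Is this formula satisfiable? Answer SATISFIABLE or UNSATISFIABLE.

SATISFIABLE

Branch on x1: take x1 = True.
  then x6 is forced to True.
  then x4 is forced to False.
  then x5 is forced to False.
  then x2 is forced to True.
  then x3 is forced to True.
x7 is now unconstrained; take x7 = True.
So x1=True  x2=True  x3=True  x4=False  x5=False  x6=True  x7=True is a satisfying assignment.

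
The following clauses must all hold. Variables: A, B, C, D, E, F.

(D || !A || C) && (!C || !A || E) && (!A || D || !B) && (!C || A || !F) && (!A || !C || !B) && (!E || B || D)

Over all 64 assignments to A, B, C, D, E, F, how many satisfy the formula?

31

Split on A, then C.
  A=T, C=T: remaining (B,D,E,F) ∈ {(F,T,T,F); (F,T,T,T)} — 2.
  A=T, C=F: forces D=T; B, E, F free → 2^3 = 8.
  A=F, C=T: 7 of the 16 assignments to (B,D,E,F) work.
  A=F, C=F: F free; 7 ways for (B,D,E) × 2^1 = 14.
Total: 2 + 8 + 7 + 14 = 31.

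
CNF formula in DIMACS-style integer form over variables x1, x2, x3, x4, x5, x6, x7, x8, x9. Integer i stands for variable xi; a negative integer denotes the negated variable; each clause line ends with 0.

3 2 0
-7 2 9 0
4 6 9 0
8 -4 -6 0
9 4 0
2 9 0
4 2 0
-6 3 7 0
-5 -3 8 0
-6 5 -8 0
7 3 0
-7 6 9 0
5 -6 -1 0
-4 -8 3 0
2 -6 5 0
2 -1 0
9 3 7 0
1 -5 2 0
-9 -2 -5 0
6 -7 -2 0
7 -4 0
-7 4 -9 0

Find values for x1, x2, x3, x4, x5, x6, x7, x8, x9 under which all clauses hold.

Branch on x1: take x1 = True.
  then x2 is forced to True.
The remaining clauses are satisfied by x3 = True, x4 = False, x5 = False, x6 = False, x7 = False, x8 = False, x9 = True.
Check each clause:
  1. (x2 || x3) — x2 is true.
  2. (x9 || !x7 || x2) — x9 is true.
  3. (x6 || x9 || x4) — x9 is true.
  4. (!x4 || !x6 || x8) — !x6 is true.
  5. (x9 || x4) — x9 is true.
  6. (x9 || x2) — x9 is true.
  7. (x4 || x2) — x2 is true.
  8. (x7 || !x6 || x3) — !x6 is true.
  9. (!x5 || x8 || !x3) — !x5 is true.
  10. (!x6 || !x8 || x5) — !x8 is true.
  11. (x3 || x7) — x3 is true.
  12. (x6 || !x7 || x9) — x9 is true.
  13. (x5 || !x1 || !x6) — !x6 is true.
  14. (x3 || !x4 || !x8) — !x8 is true.
  15. (!x6 || x2 || x5) — x2 is true.
  16. (x2 || !x1) — x2 is true.
  17. (x3 || x9 || x7) — x9 is true.
  18. (!x5 || x1 || x2) — x1 is true.
  19. (!x5 || !x2 || !x9) — !x5 is true.
  20. (!x7 || !x2 || x6) — !x7 is true.
  21. (x7 || !x4) — !x4 is true.
  22. (x4 || !x9 || !x7) — !x7 is true.

x1=T, x2=T, x3=T, x4=F, x5=F, x6=F, x7=F, x8=F, x9=T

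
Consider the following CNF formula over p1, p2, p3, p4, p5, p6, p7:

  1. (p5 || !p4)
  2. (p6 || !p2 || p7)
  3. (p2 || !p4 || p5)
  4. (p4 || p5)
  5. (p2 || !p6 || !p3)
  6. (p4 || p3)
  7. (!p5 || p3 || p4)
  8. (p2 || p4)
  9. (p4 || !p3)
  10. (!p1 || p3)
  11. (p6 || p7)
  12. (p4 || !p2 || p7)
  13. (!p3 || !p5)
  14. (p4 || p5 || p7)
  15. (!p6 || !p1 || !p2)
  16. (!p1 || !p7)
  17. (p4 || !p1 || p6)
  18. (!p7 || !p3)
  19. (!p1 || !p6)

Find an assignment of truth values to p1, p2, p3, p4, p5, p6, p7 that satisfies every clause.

p1 occurs only negated in the remaining clauses — set p1 = False.
Try p2 = True.
For the remaining variables, p3 = False, p4 = True, p5 = True, p6 = True, p7 = False works.

p1=F  p2=T  p3=F  p4=T  p5=T  p6=T  p7=F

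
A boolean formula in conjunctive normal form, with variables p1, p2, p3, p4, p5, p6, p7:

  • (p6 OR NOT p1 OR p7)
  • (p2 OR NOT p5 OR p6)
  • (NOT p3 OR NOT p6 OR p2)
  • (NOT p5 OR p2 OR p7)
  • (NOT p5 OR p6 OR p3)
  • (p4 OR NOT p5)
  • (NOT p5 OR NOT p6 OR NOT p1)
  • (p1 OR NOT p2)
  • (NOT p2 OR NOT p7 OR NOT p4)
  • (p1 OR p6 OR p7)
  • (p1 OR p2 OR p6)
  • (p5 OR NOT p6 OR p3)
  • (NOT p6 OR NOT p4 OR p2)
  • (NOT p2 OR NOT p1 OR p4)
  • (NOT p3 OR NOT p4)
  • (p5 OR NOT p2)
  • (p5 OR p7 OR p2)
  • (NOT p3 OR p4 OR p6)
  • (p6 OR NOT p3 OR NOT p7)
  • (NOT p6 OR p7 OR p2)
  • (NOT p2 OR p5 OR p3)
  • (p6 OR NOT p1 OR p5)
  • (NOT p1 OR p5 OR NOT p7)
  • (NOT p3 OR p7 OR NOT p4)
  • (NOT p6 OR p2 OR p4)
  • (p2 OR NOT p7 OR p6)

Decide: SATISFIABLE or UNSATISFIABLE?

p6 = True:
  p2 = True:
    propagation gives p1=True, p5=False; an empty clause results — contradiction.
  p2 = False:
    propagation gives p3=False, p5=True, p7=True, p4=True; an empty clause results — contradiction.
p6 = False:
  p2 = True:
    propagation gives p1=True, p7=True, p4=False; an empty clause results — contradiction.
  p2 = False:
    propagation gives p5=False, p1=True; an empty clause results — contradiction.
Every branch closes, so no satisfying assignment exists.

UNSATISFIABLE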